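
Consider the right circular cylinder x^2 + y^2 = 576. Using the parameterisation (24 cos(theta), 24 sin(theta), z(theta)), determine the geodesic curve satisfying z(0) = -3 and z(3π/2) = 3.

Parameterise the cylinder of radius R = 24 as
    r(θ) = (24 cos θ, 24 sin θ, z(θ)).
The arc-length element is
    ds = sqrt(576 + (dz/dθ)^2) dθ,
so the Lagrangian is L = sqrt(576 + z'^2).
L depends on z' only, not on z or θ, so ∂L/∂z = 0 and
    ∂L/∂z' = z' / sqrt(576 + z'^2).
The Euler-Lagrange equation gives
    d/dθ( z' / sqrt(576 + z'^2) ) = 0,
so z' is constant. Integrating once:
    z(θ) = a θ + b,
a helix on the cylinder (a straight line when the cylinder is unrolled). The constants a, b are determined by the endpoint conditions.
With endpoint conditions z(0) = -3 and z(3π/2) = 3: from z(0) = b we get b = -3, and a·3π/2 + -3 = 3 gives a = 4/π, so
    z(θ) = (4/π) θ − 3.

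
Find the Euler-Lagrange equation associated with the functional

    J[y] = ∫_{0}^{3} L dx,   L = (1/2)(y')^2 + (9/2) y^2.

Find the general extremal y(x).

The Lagrangian is L = (1/2)(y')^2 + (9/2) y^2.
∂L/∂y = 9y.
∂L/∂y' = y'.
The Euler-Lagrange equation d/dx(∂L/∂y') − ∂L/∂y = 0 becomes:
    y'' - 9 y = 0
General solution: y(x) = A e^(3x) + B e^(-3x), where A and B are arbitrary constants fixed by the endpoint conditions.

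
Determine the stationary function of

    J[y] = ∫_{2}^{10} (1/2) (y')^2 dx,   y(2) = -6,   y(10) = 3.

The Lagrangian is L = (1/2) (y')^2.
Compute ∂L/∂y = 0, ∂L/∂y' = y'.
The Euler-Lagrange equation d/dx(∂L/∂y') − ∂L/∂y = 0 reduces to
    y'' = 0.
Its general solution is
    y(x) = A x + B,
with A, B fixed by the endpoint conditions.
Applying the endpoint conditions y(2) = -6 and y(10) = 3: solve A·2 + B = -6 and A·10 + B = 3. Subtracting gives A(10 − 2) = 3 − -6, so A = 9/8, and B = -6 − A·2 = -33/4. Therefore
    y(x) = (9/8) x - 33/4.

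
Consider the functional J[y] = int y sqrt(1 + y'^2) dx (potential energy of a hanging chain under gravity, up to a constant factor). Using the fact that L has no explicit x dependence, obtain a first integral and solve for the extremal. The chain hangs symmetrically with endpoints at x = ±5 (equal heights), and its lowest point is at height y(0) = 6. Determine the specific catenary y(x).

The Lagrangian L(y, y') = y sqrt(1 + y'^2) has no explicit x dependence, so the Beltrami identity applies:
    L − y' ∂L/∂y' = C.
Compute ∂L/∂y' = y · y' / sqrt(1 + y'^2). Then
    L − y' ∂L/∂y'
    = y sqrt(1 + y'^2) − y · y'^2 / sqrt(1 + y'^2)
    = y (1 + y'^2 − y'^2) / sqrt(1 + y'^2)
    = y / sqrt(1 + y'^2) = C.
Squaring gives y^2 = C^2 (1 + y'^2), i.e.
    y'^2 = y^2 / C^2 − 1.
Separating variables,
    dy / sqrt(y^2 − C^2) = dx / C,
and integrating gives arccosh(y / C) = (x − a)/C, so
    y(x) = C cosh((x − a)/C),
the catenary. The constants C and a are fixed by the two endpoint conditions (and, for the hanging-chain problem, the length constraint selects C).
Now fit the given data. The endpoints x = ±5 are symmetric at equal height, so the catenary is even about its minimum: a = 0 and y(x) = C cosh(x/C). The lowest point is y(0) = C cosh(0) = C, and we are told y(0) = 6, so C = 6. Therefore
    y(x) = 6 cosh(x/6),
and at the endpoints
    y(±5) = 6 cosh(5/6).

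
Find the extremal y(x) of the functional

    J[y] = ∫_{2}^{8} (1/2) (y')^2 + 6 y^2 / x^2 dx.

The Lagrangian is L = (1/2) (y')^2 + 6 y^2 / x^2.
Compute ∂L/∂y = 12y/x^2, ∂L/∂y' = y'.
The Euler-Lagrange equation d/dx(∂L/∂y') − ∂L/∂y = 0 reduces to
    y'' − 12/x^2 · y = 0  (x > 0).
Its general solution is
    y(x) = A x^4 + B x^(-3),
with A, B fixed by the endpoint conditions.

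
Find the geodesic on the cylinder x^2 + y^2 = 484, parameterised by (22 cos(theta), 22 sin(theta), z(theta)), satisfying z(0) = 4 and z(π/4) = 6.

Parameterise the cylinder of radius R = 22 as
    r(θ) = (22 cos θ, 22 sin θ, z(θ)).
The arc-length element is
    ds = sqrt(484 + (dz/dθ)^2) dθ,
so the Lagrangian is L = sqrt(484 + z'^2).
L depends on z' only, not on z or θ, so ∂L/∂z = 0 and
    ∂L/∂z' = z' / sqrt(484 + z'^2).
The Euler-Lagrange equation gives
    d/dθ( z' / sqrt(484 + z'^2) ) = 0,
so z' is constant. Integrating once:
    z(θ) = a θ + b,
a helix on the cylinder (a straight line when the cylinder is unrolled). The constants a, b are determined by the endpoint conditions.
With endpoint conditions z(0) = 4 and z(π/4) = 6: from z(0) = b we get b = 4, and a·π/4 + 4 = 6 gives a = 8/π, so
    z(θ) = (8/π) θ + 4.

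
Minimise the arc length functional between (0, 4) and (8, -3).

Arc-length functional: J[y] = ∫ sqrt(1 + (y')^2) dx.
Lagrangian L = sqrt(1 + (y')^2) has no explicit y dependence, so ∂L/∂y = 0 and the Euler-Lagrange equation gives
    d/dx( y' / sqrt(1 + (y')^2) ) = 0  ⇒  y' / sqrt(1 + (y')^2) = const.
Hence y' is constant, so y(x) is affine.
Fitting the endpoints (0, 4) and (8, -3):
    slope m = ((-3) − 4) / (8 − 0) = -7/8,
    intercept c = 4 − m·0 = 4.
Extremal: y(x) = (-7/8) x + 4.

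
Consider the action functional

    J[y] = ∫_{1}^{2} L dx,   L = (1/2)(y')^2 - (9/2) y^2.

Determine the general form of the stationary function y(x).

The Lagrangian is L = (1/2)(y')^2 - (9/2) y^2.
∂L/∂y = -9y.
∂L/∂y' = y'.
The Euler-Lagrange equation d/dx(∂L/∂y') − ∂L/∂y = 0 becomes:
    y'' + 9 y = 0
General solution: y(x) = A sin(3x) + B cos(3x), where A and B are arbitrary constants fixed by the endpoint conditions.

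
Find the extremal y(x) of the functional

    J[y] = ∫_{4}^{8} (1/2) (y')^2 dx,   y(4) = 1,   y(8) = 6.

The Lagrangian is L = (1/2) (y')^2.
Compute ∂L/∂y = 0, ∂L/∂y' = y'.
The Euler-Lagrange equation d/dx(∂L/∂y') − ∂L/∂y = 0 reduces to
    y'' = 0.
Its general solution is
    y(x) = A x + B,
with A, B fixed by the endpoint conditions.
Applying the endpoint conditions y(4) = 1 and y(8) = 6: solve A·4 + B = 1 and A·8 + B = 6. Subtracting gives A(8 − 4) = 6 − 1, so A = 5/4, and B = 1 − A·4 = -4. Therefore
    y(x) = (5/4) x - 4.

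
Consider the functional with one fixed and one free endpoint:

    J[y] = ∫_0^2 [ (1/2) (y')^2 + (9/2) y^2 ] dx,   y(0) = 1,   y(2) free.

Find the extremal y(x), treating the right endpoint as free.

The Lagrangian L = (1/2) (y')^2 + (9/2) y^2 gives
    ∂L/∂y = 9 y,   ∂L/∂y' = y'.
Euler-Lagrange: y'' − 9 y = 0.
With k = 3, the general solution is
    y(x) = A cosh(3 x) + B sinh(3 x).
Fixed left endpoint y(0) = 1 ⇒ A = 1.
The right endpoint x = 2 is free, so the natural (transversality) condition is ∂L/∂y' |_{x=2} = 0, i.e. y'(2) = 0.
Compute y'(x) = A k sinh(k x) + B k cosh(k x), so
    y'(2) = A k sinh(k·2) + B k cosh(k·2) = 0
    ⇒ B = −A tanh(k·2) = − tanh(3·2).
Therefore the extremal is
    y(x) = cosh(3 x) − tanh(3·2) sinh(3 x).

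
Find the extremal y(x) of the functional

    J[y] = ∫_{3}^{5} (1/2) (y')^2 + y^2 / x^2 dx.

The Lagrangian is L = (1/2) (y')^2 + y^2 / x^2.
Compute ∂L/∂y = 2y/x^2, ∂L/∂y' = y'.
The Euler-Lagrange equation d/dx(∂L/∂y') − ∂L/∂y = 0 reduces to
    y'' − 2/x^2 · y = 0  (x > 0).
Its general solution is
    y(x) = A x^2 + B / x,
with A, B fixed by the endpoint conditions.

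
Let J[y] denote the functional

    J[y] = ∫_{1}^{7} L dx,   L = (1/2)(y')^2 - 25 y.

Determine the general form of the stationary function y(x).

The Lagrangian is L = (1/2)(y')^2 - 25 y.
∂L/∂y = -25.
∂L/∂y' = y'.
The Euler-Lagrange equation d/dx(∂L/∂y') − ∂L/∂y = 0 becomes:
    y'' + 25 = 0
General solution: y(x) = -(25/2) x^2 + A x + B, where A and B are arbitrary constants fixed by the endpoint conditions.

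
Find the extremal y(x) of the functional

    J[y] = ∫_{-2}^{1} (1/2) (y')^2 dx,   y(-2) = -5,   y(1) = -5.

The Lagrangian is L = (1/2) (y')^2.
Compute ∂L/∂y = 0, ∂L/∂y' = y'.
The Euler-Lagrange equation d/dx(∂L/∂y') − ∂L/∂y = 0 reduces to
    y'' = 0.
Its general solution is
    y(x) = A x + B,
with A, B fixed by the endpoint conditions.
Applying the endpoint conditions y(-2) = -5 and y(1) = -5: solve A·-2 + B = -5 and A·1 + B = -5. Subtracting gives A(1 − -2) = -5 − -5, so A = 0, and B = -5 − A·-2 = -5. Therefore
    y(x) = -5.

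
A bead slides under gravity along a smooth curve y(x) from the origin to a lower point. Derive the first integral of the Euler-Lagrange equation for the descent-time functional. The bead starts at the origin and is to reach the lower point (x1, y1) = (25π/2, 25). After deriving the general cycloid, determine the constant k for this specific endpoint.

The Lagrangian L = sqrt((1 + y'^2) / y) has no explicit x dependence, so the Beltrami identity applies:
    L − y' ∂L/∂y' = C.
Compute ∂L/∂y' = y' / sqrt(y (1 + y'^2)).
Substitute:
    sqrt((1 + y'^2)/y) − y'·y' / sqrt(y (1 + y'^2))
    = (1 + y'^2) / sqrt(y (1 + y'^2)) − y'^2 / sqrt(y (1 + y'^2))
    = 1 / sqrt(y (1 + y'^2)) = C.
Squaring and rearranging gives the first integral
    y (1 + y'^2) = 1/C^2 =: k   (constant).
Solving this first-order ODE by the substitution
    y = (k/2)(1 − cos θ)
yields the cycloid parameterisation
    x(θ) = (k/2)(θ − sin θ),   y(θ) = (k/2)(1 − cos θ).
The constant k is fixed by the endpoint condition.
Now fit the given lower endpoint (x1, y1) = (25π/2, 25). At the bottom of the first arch (θ = π), the parametric equations give
    y(π) = (k/2)(1 − cos π) = k,
    x(π) = (k/2)(π − sin π) = kπ/2.
Matching y(π) = 25 gives k = 25, consistent with x(π) = 25π/2. Therefore the specific cycloid is
    x(θ) = (25/2)(θ − sin θ),   y(θ) = (25/2)(1 − cos θ).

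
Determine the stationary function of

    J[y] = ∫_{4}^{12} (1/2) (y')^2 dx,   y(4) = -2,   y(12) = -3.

The Lagrangian is L = (1/2) (y')^2.
Compute ∂L/∂y = 0, ∂L/∂y' = y'.
The Euler-Lagrange equation d/dx(∂L/∂y') − ∂L/∂y = 0 reduces to
    y'' = 0.
Its general solution is
    y(x) = A x + B,
with A, B fixed by the endpoint conditions.
Applying the endpoint conditions y(4) = -2 and y(12) = -3: solve A·4 + B = -2 and A·12 + B = -3. Subtracting gives A(12 − 4) = -3 − -2, so A = -1/8, and B = -2 − A·4 = -3/2. Therefore
    y(x) = (-1/8) x - 3/2.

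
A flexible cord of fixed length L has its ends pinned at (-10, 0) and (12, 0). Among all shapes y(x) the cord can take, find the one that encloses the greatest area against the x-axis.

Set up the augmented Lagrangian using a multiplier λ for the length constraint:
    F(y, y') = y − λ sqrt(1 + y'^2).
F has no explicit x dependence, so the Beltrami identity yields a first integral
    F − y' ∂F/∂y' = C.
Compute ∂F/∂y' = −λ y' / sqrt(1 + y'^2). Then
    y − λ sqrt(1 + y'^2) + λ y'^2 / sqrt(1 + y'^2) = C
    ⇒  y − λ / sqrt(1 + y'^2) = C.
Solving for y' and integrating gives
    (x − a)^2 + (y − b)^2 = λ^2,
a circular arc of radius λ. The constants a, b are determined by the endpoint conditions y(-10) = y(12) = 0, and λ is fixed implicitly by the length constraint
    ∫_{-10}^{12} sqrt(1 + y'^2) dx = L.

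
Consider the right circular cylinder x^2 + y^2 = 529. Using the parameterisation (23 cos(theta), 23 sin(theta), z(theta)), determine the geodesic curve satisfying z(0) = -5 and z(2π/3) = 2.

Parameterise the cylinder of radius R = 23 as
    r(θ) = (23 cos θ, 23 sin θ, z(θ)).
The arc-length element is
    ds = sqrt(529 + (dz/dθ)^2) dθ,
so the Lagrangian is L = sqrt(529 + z'^2).
L depends on z' only, not on z or θ, so ∂L/∂z = 0 and
    ∂L/∂z' = z' / sqrt(529 + z'^2).
The Euler-Lagrange equation gives
    d/dθ( z' / sqrt(529 + z'^2) ) = 0,
so z' is constant. Integrating once:
    z(θ) = a θ + b,
a helix on the cylinder (a straight line when the cylinder is unrolled). The constants a, b are determined by the endpoint conditions.
With endpoint conditions z(0) = -5 and z(2π/3) = 2: from z(0) = b we get b = -5, and a·2π/3 + -5 = 2 gives a = 21/(2π), so
    z(θ) = (21/(2π)) θ − 5.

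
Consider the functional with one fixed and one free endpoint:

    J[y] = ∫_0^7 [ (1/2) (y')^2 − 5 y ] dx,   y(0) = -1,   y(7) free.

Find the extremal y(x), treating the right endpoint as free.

The Lagrangian L = (1/2) (y')^2 − 5 y gives
    ∂L/∂y = −5,   ∂L/∂y' = y'.
Euler-Lagrange: d/dx(y') − (−5) = 0, i.e. y'' + 5 = 0, so
    y(x) = −(5/2) x^2 + C1 x + C2.
Fixed left endpoint y(0) = -1 ⇒ C2 = -1.
The right endpoint x = 7 is free, so the natural (transversality) condition is ∂L/∂y' |_{x=7} = 0, i.e. y'(7) = 0.
Compute y'(x) = −5 x + C1, so y'(7) = −35 + C1 = 0 ⇒ C1 = 35.
Therefore the extremal is
    y(x) = −(5/2) x^2 + 35 x − 1.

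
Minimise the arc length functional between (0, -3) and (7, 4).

Arc-length functional: J[y] = ∫ sqrt(1 + (y')^2) dx.
Lagrangian L = sqrt(1 + (y')^2) has no explicit y dependence, so ∂L/∂y = 0 and the Euler-Lagrange equation gives
    d/dx( y' / sqrt(1 + (y')^2) ) = 0  ⇒  y' / sqrt(1 + (y')^2) = const.
Hence y' is constant, so y(x) is affine.
Fitting the endpoints (0, -3) and (7, 4):
    slope m = (4 − (-3)) / (7 − 0) = 1,
    intercept c = (-3) − m·0 = -3.
Extremal: y(x) = x - 3.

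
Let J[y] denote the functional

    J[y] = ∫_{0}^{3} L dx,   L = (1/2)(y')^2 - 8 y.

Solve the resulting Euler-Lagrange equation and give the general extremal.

The Lagrangian is L = (1/2)(y')^2 - 8 y.
∂L/∂y = -8.
∂L/∂y' = y'.
The Euler-Lagrange equation d/dx(∂L/∂y') − ∂L/∂y = 0 becomes:
    y'' + 8 = 0
General solution: y(x) = -4 x^2 + A x + B, where A and B are arbitrary constants fixed by the endpoint conditions.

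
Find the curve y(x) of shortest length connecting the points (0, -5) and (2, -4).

Arc-length functional: J[y] = ∫ sqrt(1 + (y')^2) dx.
Lagrangian L = sqrt(1 + (y')^2) has no explicit y dependence, so ∂L/∂y = 0 and the Euler-Lagrange equation gives
    d/dx( y' / sqrt(1 + (y')^2) ) = 0  ⇒  y' / sqrt(1 + (y')^2) = const.
Hence y' is constant, so y(x) is affine.
Fitting the endpoints (0, -5) and (2, -4):
    slope m = ((-4) − (-5)) / (2 − 0) = 1/2,
    intercept c = (-5) − m·0 = -5.
Extremal: y(x) = (1/2) x - 5.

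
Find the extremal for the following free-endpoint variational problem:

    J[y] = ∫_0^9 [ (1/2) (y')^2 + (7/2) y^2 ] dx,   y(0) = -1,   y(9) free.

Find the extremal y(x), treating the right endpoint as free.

The Lagrangian L = (1/2) (y')^2 + (7/2) y^2 gives
    ∂L/∂y = 7 y,   ∂L/∂y' = y'.
Euler-Lagrange: y'' − 7 y = 0.
With k = sqrt(7), the general solution is
    y(x) = A cosh(sqrt(7) x) + B sinh(sqrt(7) x).
Fixed left endpoint y(0) = -1 ⇒ A = -1.
The right endpoint x = 9 is free, so the natural (transversality) condition is ∂L/∂y' |_{x=9} = 0, i.e. y'(9) = 0.
Compute y'(x) = A k sinh(k x) + B k cosh(k x), so
    y'(9) = A k sinh(k·9) + B k cosh(k·9) = 0
    ⇒ B = −A tanh(k·9) = tanh(sqrt(7)·9).
Therefore the extremal is
    y(x) = −cosh(sqrt(7) x) + tanh(sqrt(7)·9) sinh(sqrt(7) x).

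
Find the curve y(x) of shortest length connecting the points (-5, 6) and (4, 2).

Arc-length functional: J[y] = ∫ sqrt(1 + (y')^2) dx.
Lagrangian L = sqrt(1 + (y')^2) has no explicit y dependence, so ∂L/∂y = 0 and the Euler-Lagrange equation gives
    d/dx( y' / sqrt(1 + (y')^2) ) = 0  ⇒  y' / sqrt(1 + (y')^2) = const.
Hence y' is constant, so y(x) is affine.
Fitting the endpoints (-5, 6) and (4, 2):
    slope m = (2 − 6) / (4 − (-5)) = -4/9,
    intercept c = 6 − m·(-5) = 34/9.
Extremal: y(x) = (-4/9) x + 34/9.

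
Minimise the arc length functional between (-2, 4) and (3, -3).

Arc-length functional: J[y] = ∫ sqrt(1 + (y')^2) dx.
Lagrangian L = sqrt(1 + (y')^2) has no explicit y dependence, so ∂L/∂y = 0 and the Euler-Lagrange equation gives
    d/dx( y' / sqrt(1 + (y')^2) ) = 0  ⇒  y' / sqrt(1 + (y')^2) = const.
Hence y' is constant, so y(x) is affine.
Fitting the endpoints (-2, 4) and (3, -3):
    slope m = ((-3) − 4) / (3 − (-2)) = -7/5,
    intercept c = 4 − m·(-2) = 6/5.
Extremal: y(x) = (-7/5) x + 6/5.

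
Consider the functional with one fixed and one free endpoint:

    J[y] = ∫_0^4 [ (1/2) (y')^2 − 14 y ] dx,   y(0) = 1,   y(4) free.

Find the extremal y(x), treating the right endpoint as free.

The Lagrangian L = (1/2) (y')^2 − 14 y gives
    ∂L/∂y = −14,   ∂L/∂y' = y'.
Euler-Lagrange: d/dx(y') − (−14) = 0, i.e. y'' + 14 = 0, so
    y(x) = −(14/2) x^2 + C1 x + C2.
Fixed left endpoint y(0) = 1 ⇒ C2 = 1.
The right endpoint x = 4 is free, so the natural (transversality) condition is ∂L/∂y' |_{x=4} = 0, i.e. y'(4) = 0.
Compute y'(x) = −14 x + C1, so y'(4) = −56 + C1 = 0 ⇒ C1 = 56.
Therefore the extremal is
    y(x) = −7 x^2 + 56 x + 1.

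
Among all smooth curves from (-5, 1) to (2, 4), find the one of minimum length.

Arc-length functional: J[y] = ∫ sqrt(1 + (y')^2) dx.
Lagrangian L = sqrt(1 + (y')^2) has no explicit y dependence, so ∂L/∂y = 0 and the Euler-Lagrange equation gives
    d/dx( y' / sqrt(1 + (y')^2) ) = 0  ⇒  y' / sqrt(1 + (y')^2) = const.
Hence y' is constant, so y(x) is affine.
Fitting the endpoints (-5, 1) and (2, 4):
    slope m = (4 − 1) / (2 − (-5)) = 3/7,
    intercept c = 1 − m·(-5) = 22/7.
Extremal: y(x) = (3/7) x + 22/7.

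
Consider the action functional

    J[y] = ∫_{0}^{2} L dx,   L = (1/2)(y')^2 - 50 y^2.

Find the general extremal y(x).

The Lagrangian is L = (1/2)(y')^2 - 50 y^2.
∂L/∂y = -100y.
∂L/∂y' = y'.
The Euler-Lagrange equation d/dx(∂L/∂y') − ∂L/∂y = 0 becomes:
    y'' + 100 y = 0
General solution: y(x) = A sin(10x) + B cos(10x), where A and B are arbitrary constants fixed by the endpoint conditions.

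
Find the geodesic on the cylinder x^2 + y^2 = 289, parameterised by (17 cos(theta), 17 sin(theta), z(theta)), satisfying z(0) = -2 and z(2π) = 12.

Parameterise the cylinder of radius R = 17 as
    r(θ) = (17 cos θ, 17 sin θ, z(θ)).
The arc-length element is
    ds = sqrt(289 + (dz/dθ)^2) dθ,
so the Lagrangian is L = sqrt(289 + z'^2).
L depends on z' only, not on z or θ, so ∂L/∂z = 0 and
    ∂L/∂z' = z' / sqrt(289 + z'^2).
The Euler-Lagrange equation gives
    d/dθ( z' / sqrt(289 + z'^2) ) = 0,
so z' is constant. Integrating once:
    z(θ) = a θ + b,
a helix on the cylinder (a straight line when the cylinder is unrolled). The constants a, b are determined by the endpoint conditions.
With endpoint conditions z(0) = -2 and z(2π) = 12: from z(0) = b we get b = -2, and a·2π + -2 = 12 gives a = 7/π, so
    z(θ) = (7/π) θ − 2.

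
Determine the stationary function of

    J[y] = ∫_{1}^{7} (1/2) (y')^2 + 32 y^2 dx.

The Lagrangian is L = (1/2) (y')^2 + 32 y^2.
Compute ∂L/∂y = 64y, ∂L/∂y' = y'.
The Euler-Lagrange equation d/dx(∂L/∂y') − ∂L/∂y = 0 reduces to
    y'' − 64 y = 0.
Its general solution is
    y(x) = A e^(8x) + B e^(−8x),
with A, B fixed by the endpoint conditions.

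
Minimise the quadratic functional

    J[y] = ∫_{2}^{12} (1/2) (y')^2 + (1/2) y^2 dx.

The Lagrangian is L = (1/2) (y')^2 + (1/2) y^2.
Compute ∂L/∂y = y, ∂L/∂y' = y'.
The Euler-Lagrange equation d/dx(∂L/∂y') − ∂L/∂y = 0 reduces to
    y'' − y = 0.
Its general solution is
    y(x) = A e^x + B e^(−x),
with A, B fixed by the endpoint conditions.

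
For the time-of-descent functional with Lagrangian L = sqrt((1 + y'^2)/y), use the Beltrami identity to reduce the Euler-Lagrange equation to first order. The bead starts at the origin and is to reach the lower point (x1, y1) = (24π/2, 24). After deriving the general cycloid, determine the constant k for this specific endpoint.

The Lagrangian L = sqrt((1 + y'^2) / y) has no explicit x dependence, so the Beltrami identity applies:
    L − y' ∂L/∂y' = C.
Compute ∂L/∂y' = y' / sqrt(y (1 + y'^2)).
Substitute:
    sqrt((1 + y'^2)/y) − y'·y' / sqrt(y (1 + y'^2))
    = (1 + y'^2) / sqrt(y (1 + y'^2)) − y'^2 / sqrt(y (1 + y'^2))
    = 1 / sqrt(y (1 + y'^2)) = C.
Squaring and rearranging gives the first integral
    y (1 + y'^2) = 1/C^2 =: k   (constant).
Solving this first-order ODE by the substitution
    y = (k/2)(1 − cos θ)
yields the cycloid parameterisation
    x(θ) = (k/2)(θ − sin θ),   y(θ) = (k/2)(1 − cos θ).
The constant k is fixed by the endpoint condition.
Now fit the given lower endpoint (x1, y1) = (24π/2, 24). At the bottom of the first arch (θ = π), the parametric equations give
    y(π) = (k/2)(1 − cos π) = k,
    x(π) = (k/2)(π − sin π) = kπ/2.
Matching y(π) = 24 gives k = 24, consistent with x(π) = 24π/2. Therefore the specific cycloid is
    x(θ) = (24/2)(θ − sin θ),   y(θ) = (24/2)(1 − cos θ).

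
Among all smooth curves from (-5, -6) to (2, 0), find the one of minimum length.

Arc-length functional: J[y] = ∫ sqrt(1 + (y')^2) dx.
Lagrangian L = sqrt(1 + (y')^2) has no explicit y dependence, so ∂L/∂y = 0 and the Euler-Lagrange equation gives
    d/dx( y' / sqrt(1 + (y')^2) ) = 0  ⇒  y' / sqrt(1 + (y')^2) = const.
Hence y' is constant, so y(x) is affine.
Fitting the endpoints (-5, -6) and (2, 0):
    slope m = (0 − (-6)) / (2 − (-5)) = 6/7,
    intercept c = (-6) − m·(-5) = -12/7.
Extremal: y(x) = (6/7) x - 12/7.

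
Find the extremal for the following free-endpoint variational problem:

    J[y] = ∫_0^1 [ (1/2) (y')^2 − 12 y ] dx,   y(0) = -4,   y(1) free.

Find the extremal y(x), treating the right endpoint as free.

The Lagrangian L = (1/2) (y')^2 − 12 y gives
    ∂L/∂y = −12,   ∂L/∂y' = y'.
Euler-Lagrange: d/dx(y') − (−12) = 0, i.e. y'' + 12 = 0, so
    y(x) = −(12/2) x^2 + C1 x + C2.
Fixed left endpoint y(0) = -4 ⇒ C2 = -4.
The right endpoint x = 1 is free, so the natural (transversality) condition is ∂L/∂y' |_{x=1} = 0, i.e. y'(1) = 0.
Compute y'(x) = −12 x + C1, so y'(1) = −12 + C1 = 0 ⇒ C1 = 12.
Therefore the extremal is
    y(x) = −6 x^2 + 12 x − 4.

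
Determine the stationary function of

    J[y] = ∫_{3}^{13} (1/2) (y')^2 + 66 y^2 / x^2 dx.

The Lagrangian is L = (1/2) (y')^2 + 66 y^2 / x^2.
Compute ∂L/∂y = 132y/x^2, ∂L/∂y' = y'.
The Euler-Lagrange equation d/dx(∂L/∂y') − ∂L/∂y = 0 reduces to
    y'' − 132/x^2 · y = 0  (x > 0).
Its general solution is
    y(x) = A x^12 + B x^(-11),
with A, B fixed by the endpoint conditions.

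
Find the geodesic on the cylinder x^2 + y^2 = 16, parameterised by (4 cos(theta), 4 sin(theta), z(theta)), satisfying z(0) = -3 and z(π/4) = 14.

Parameterise the cylinder of radius R = 4 as
    r(θ) = (4 cos θ, 4 sin θ, z(θ)).
The arc-length element is
    ds = sqrt(16 + (dz/dθ)^2) dθ,
so the Lagrangian is L = sqrt(16 + z'^2).
L depends on z' only, not on z or θ, so ∂L/∂z = 0 and
    ∂L/∂z' = z' / sqrt(16 + z'^2).
The Euler-Lagrange equation gives
    d/dθ( z' / sqrt(16 + z'^2) ) = 0,
so z' is constant. Integrating once:
    z(θ) = a θ + b,
a helix on the cylinder (a straight line when the cylinder is unrolled). The constants a, b are determined by the endpoint conditions.
With endpoint conditions z(0) = -3 and z(π/4) = 14: from z(0) = b we get b = -3, and a·π/4 + -3 = 14 gives a = 68/π, so
    z(θ) = (68/π) θ − 3.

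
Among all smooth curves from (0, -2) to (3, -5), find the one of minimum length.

Arc-length functional: J[y] = ∫ sqrt(1 + (y')^2) dx.
Lagrangian L = sqrt(1 + (y')^2) has no explicit y dependence, so ∂L/∂y = 0 and the Euler-Lagrange equation gives
    d/dx( y' / sqrt(1 + (y')^2) ) = 0  ⇒  y' / sqrt(1 + (y')^2) = const.
Hence y' is constant, so y(x) is affine.
Fitting the endpoints (0, -2) and (3, -5):
    slope m = ((-5) − (-2)) / (3 − 0) = -1,
    intercept c = (-2) − m·0 = -2.
Extremal: y(x) = -x - 2.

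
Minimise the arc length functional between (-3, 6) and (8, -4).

Arc-length functional: J[y] = ∫ sqrt(1 + (y')^2) dx.
Lagrangian L = sqrt(1 + (y')^2) has no explicit y dependence, so ∂L/∂y = 0 and the Euler-Lagrange equation gives
    d/dx( y' / sqrt(1 + (y')^2) ) = 0  ⇒  y' / sqrt(1 + (y')^2) = const.
Hence y' is constant, so y(x) is affine.
Fitting the endpoints (-3, 6) and (8, -4):
    slope m = ((-4) − 6) / (8 − (-3)) = -10/11,
    intercept c = 6 − m·(-3) = 36/11.
Extremal: y(x) = (-10/11) x + 36/11.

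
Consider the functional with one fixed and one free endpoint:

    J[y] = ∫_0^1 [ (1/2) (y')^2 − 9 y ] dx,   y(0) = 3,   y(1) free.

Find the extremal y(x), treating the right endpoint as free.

The Lagrangian L = (1/2) (y')^2 − 9 y gives
    ∂L/∂y = −9,   ∂L/∂y' = y'.
Euler-Lagrange: d/dx(y') − (−9) = 0, i.e. y'' + 9 = 0, so
    y(x) = −(9/2) x^2 + C1 x + C2.
Fixed left endpoint y(0) = 3 ⇒ C2 = 3.
The right endpoint x = 1 is free, so the natural (transversality) condition is ∂L/∂y' |_{x=1} = 0, i.e. y'(1) = 0.
Compute y'(x) = −9 x + C1, so y'(1) = −9 + C1 = 0 ⇒ C1 = 9.
Therefore the extremal is
    y(x) = −(9/2) x^2 + 9 x + 3.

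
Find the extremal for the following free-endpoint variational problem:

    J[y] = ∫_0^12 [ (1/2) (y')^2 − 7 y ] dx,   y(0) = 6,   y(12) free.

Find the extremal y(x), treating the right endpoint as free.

The Lagrangian L = (1/2) (y')^2 − 7 y gives
    ∂L/∂y = −7,   ∂L/∂y' = y'.
Euler-Lagrange: d/dx(y') − (−7) = 0, i.e. y'' + 7 = 0, so
    y(x) = −(7/2) x^2 + C1 x + C2.
Fixed left endpoint y(0) = 6 ⇒ C2 = 6.
The right endpoint x = 12 is free, so the natural (transversality) condition is ∂L/∂y' |_{x=12} = 0, i.e. y'(12) = 0.
Compute y'(x) = −7 x + C1, so y'(12) = −84 + C1 = 0 ⇒ C1 = 84.
Therefore the extremal is
    y(x) = −(7/2) x^2 + 84 x + 6.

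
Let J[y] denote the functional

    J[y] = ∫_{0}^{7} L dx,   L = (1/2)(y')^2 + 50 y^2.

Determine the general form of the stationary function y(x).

The Lagrangian is L = (1/2)(y')^2 + 50 y^2.
∂L/∂y = 100y.
∂L/∂y' = y'.
The Euler-Lagrange equation d/dx(∂L/∂y') − ∂L/∂y = 0 becomes:
    y'' - 100 y = 0
General solution: y(x) = A e^(10x) + B e^(-10x), where A and B are arbitrary constants fixed by the endpoint conditions.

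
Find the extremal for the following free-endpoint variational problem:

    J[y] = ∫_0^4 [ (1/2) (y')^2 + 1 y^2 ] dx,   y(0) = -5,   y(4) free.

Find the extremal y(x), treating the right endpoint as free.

The Lagrangian L = (1/2) (y')^2 + 1 y^2 gives
    ∂L/∂y = 2 y,   ∂L/∂y' = y'.
Euler-Lagrange: y'' − 2 y = 0.
With k = sqrt(2), the general solution is
    y(x) = A cosh(sqrt(2) x) + B sinh(sqrt(2) x).
Fixed left endpoint y(0) = -5 ⇒ A = -5.
The right endpoint x = 4 is free, so the natural (transversality) condition is ∂L/∂y' |_{x=4} = 0, i.e. y'(4) = 0.
Compute y'(x) = A k sinh(k x) + B k cosh(k x), so
    y'(4) = A k sinh(k·4) + B k cosh(k·4) = 0
    ⇒ B = −A tanh(k·4) = 5 tanh(sqrt(2)·4).
Therefore the extremal is
    y(x) = −5 cosh(sqrt(2) x) + 5 tanh(sqrt(2)·4) sinh(sqrt(2) x).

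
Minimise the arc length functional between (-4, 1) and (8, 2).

Arc-length functional: J[y] = ∫ sqrt(1 + (y')^2) dx.
Lagrangian L = sqrt(1 + (y')^2) has no explicit y dependence, so ∂L/∂y = 0 and the Euler-Lagrange equation gives
    d/dx( y' / sqrt(1 + (y')^2) ) = 0  ⇒  y' / sqrt(1 + (y')^2) = const.
Hence y' is constant, so y(x) is affine.
Fitting the endpoints (-4, 1) and (8, 2):
    slope m = (2 − 1) / (8 − (-4)) = 1/12,
    intercept c = 1 − m·(-4) = 4/3.
Extremal: y(x) = (1/12) x + 4/3.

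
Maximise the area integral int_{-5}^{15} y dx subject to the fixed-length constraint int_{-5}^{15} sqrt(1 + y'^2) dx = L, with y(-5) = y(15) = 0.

Set up the augmented Lagrangian using a multiplier λ for the length constraint:
    F(y, y') = y − λ sqrt(1 + y'^2).
F has no explicit x dependence, so the Beltrami identity yields a first integral
    F − y' ∂F/∂y' = C.
Compute ∂F/∂y' = −λ y' / sqrt(1 + y'^2). Then
    y − λ sqrt(1 + y'^2) + λ y'^2 / sqrt(1 + y'^2) = C
    ⇒  y − λ / sqrt(1 + y'^2) = C.
Solving for y' and integrating gives
    (x − a)^2 + (y − b)^2 = λ^2,
a circular arc of radius λ. The constants a, b are determined by the endpoint conditions y(-5) = y(15) = 0, and λ is fixed implicitly by the length constraint
    ∫_{-5}^{15} sqrt(1 + y'^2) dx = L.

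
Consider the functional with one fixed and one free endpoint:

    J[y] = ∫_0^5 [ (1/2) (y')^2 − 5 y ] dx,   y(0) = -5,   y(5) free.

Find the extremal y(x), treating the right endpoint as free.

The Lagrangian L = (1/2) (y')^2 − 5 y gives
    ∂L/∂y = −5,   ∂L/∂y' = y'.
Euler-Lagrange: d/dx(y') − (−5) = 0, i.e. y'' + 5 = 0, so
    y(x) = −(5/2) x^2 + C1 x + C2.
Fixed left endpoint y(0) = -5 ⇒ C2 = -5.
The right endpoint x = 5 is free, so the natural (transversality) condition is ∂L/∂y' |_{x=5} = 0, i.e. y'(5) = 0.
Compute y'(x) = −5 x + C1, so y'(5) = −25 + C1 = 0 ⇒ C1 = 25.
Therefore the extremal is
    y(x) = −(5/2) x^2 + 25 x − 5.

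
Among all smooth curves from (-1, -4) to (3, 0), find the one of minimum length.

Arc-length functional: J[y] = ∫ sqrt(1 + (y')^2) dx.
Lagrangian L = sqrt(1 + (y')^2) has no explicit y dependence, so ∂L/∂y = 0 and the Euler-Lagrange equation gives
    d/dx( y' / sqrt(1 + (y')^2) ) = 0  ⇒  y' / sqrt(1 + (y')^2) = const.
Hence y' is constant, so y(x) is affine.
Fitting the endpoints (-1, -4) and (3, 0):
    slope m = (0 − (-4)) / (3 − (-1)) = 1,
    intercept c = (-4) − m·(-1) = -3.
Extremal: y(x) = x - 3.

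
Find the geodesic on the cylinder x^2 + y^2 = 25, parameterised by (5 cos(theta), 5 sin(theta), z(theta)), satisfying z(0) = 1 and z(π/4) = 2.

Parameterise the cylinder of radius R = 5 as
    r(θ) = (5 cos θ, 5 sin θ, z(θ)).
The arc-length element is
    ds = sqrt(25 + (dz/dθ)^2) dθ,
so the Lagrangian is L = sqrt(25 + z'^2).
L depends on z' only, not on z or θ, so ∂L/∂z = 0 and
    ∂L/∂z' = z' / sqrt(25 + z'^2).
The Euler-Lagrange equation gives
    d/dθ( z' / sqrt(25 + z'^2) ) = 0,
so z' is constant. Integrating once:
    z(θ) = a θ + b,
a helix on the cylinder (a straight line when the cylinder is unrolled). The constants a, b are determined by the endpoint conditions.
With endpoint conditions z(0) = 1 and z(π/4) = 2: from z(0) = b we get b = 1, and a·π/4 + 1 = 2 gives a = 4/π, so
    z(θ) = (4/π) θ + 1.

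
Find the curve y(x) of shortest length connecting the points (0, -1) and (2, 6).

Arc-length functional: J[y] = ∫ sqrt(1 + (y')^2) dx.
Lagrangian L = sqrt(1 + (y')^2) has no explicit y dependence, so ∂L/∂y = 0 and the Euler-Lagrange equation gives
    d/dx( y' / sqrt(1 + (y')^2) ) = 0  ⇒  y' / sqrt(1 + (y')^2) = const.
Hence y' is constant, so y(x) is affine.
Fitting the endpoints (0, -1) and (2, 6):
    slope m = (6 − (-1)) / (2 − 0) = 7/2,
    intercept c = (-1) − m·0 = -1.
Extremal: y(x) = (7/2) x - 1.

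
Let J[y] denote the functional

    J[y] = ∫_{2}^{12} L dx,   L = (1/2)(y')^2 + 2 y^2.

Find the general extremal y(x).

The Lagrangian is L = (1/2)(y')^2 + 2 y^2.
∂L/∂y = 4y.
∂L/∂y' = y'.
The Euler-Lagrange equation d/dx(∂L/∂y') − ∂L/∂y = 0 becomes:
    y'' - 4 y = 0
General solution: y(x) = A e^(2x) + B e^(-2x), where A and B are arbitrary constants fixed by the endpoint conditions.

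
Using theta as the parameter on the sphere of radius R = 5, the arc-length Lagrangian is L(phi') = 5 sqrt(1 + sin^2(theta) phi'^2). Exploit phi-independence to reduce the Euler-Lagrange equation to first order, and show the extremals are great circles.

On the sphere of radius R = 5 with spherical coordinates (θ, φ), the induced metric is
    ds^2 = 25(dθ^2 + sin^2(θ) dφ^2).
Parameterise by θ; the arc-length functional is
    J[φ] = ∫ 5 sqrt(1 + sin^2(θ) (dφ/dθ)^2) dθ,
so L = 5 sqrt(1 + sin^2(θ) φ'^2). Compute
    ∂L/∂φ = 0  (L has no explicit φ dependence),
    ∂L/∂φ' = 5 sin^2(θ) φ' / sqrt(1 + sin^2(θ) φ'^2).
Since ∂L/∂φ = 0, the Euler-Lagrange equation
    d/dθ(∂L/∂φ') − ∂L/∂φ = 0
reduces to d/dθ(∂L/∂φ') = 0, i.e. the momentum conjugate to φ is conserved:
    5 sin^2(θ) φ' / sqrt(1 + sin^2(θ) φ'^2) = C.
The overall factor of 5 is constant, so dividing through gives Clairaut's relation sin^2(θ) φ' / sqrt(1 + sin^2(θ) φ'^2) = C' (with C' = C/5). Solving for φ' and integrating gives the great-circle family
    cot(θ) = A cos(φ − φ_0),
i.e. the intersection of the sphere with a plane through the origin. The two constants A and φ_0 (equivalently C and one phase) are fixed by the two endpoint conditions.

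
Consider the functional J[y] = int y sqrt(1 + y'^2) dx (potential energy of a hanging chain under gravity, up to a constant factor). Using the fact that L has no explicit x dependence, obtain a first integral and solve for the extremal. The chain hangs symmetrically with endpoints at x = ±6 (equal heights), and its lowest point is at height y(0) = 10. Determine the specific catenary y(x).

The Lagrangian L(y, y') = y sqrt(1 + y'^2) has no explicit x dependence, so the Beltrami identity applies:
    L − y' ∂L/∂y' = C.
Compute ∂L/∂y' = y · y' / sqrt(1 + y'^2). Then
    L − y' ∂L/∂y'
    = y sqrt(1 + y'^2) − y · y'^2 / sqrt(1 + y'^2)
    = y (1 + y'^2 − y'^2) / sqrt(1 + y'^2)
    = y / sqrt(1 + y'^2) = C.
Squaring gives y^2 = C^2 (1 + y'^2), i.e.
    y'^2 = y^2 / C^2 − 1.
Separating variables,
    dy / sqrt(y^2 − C^2) = dx / C,
and integrating gives arccosh(y / C) = (x − a)/C, so
    y(x) = C cosh((x − a)/C),
the catenary. The constants C and a are fixed by the two endpoint conditions (and, for the hanging-chain problem, the length constraint selects C).
Now fit the given data. The endpoints x = ±6 are symmetric at equal height, so the catenary is even about its minimum: a = 0 and y(x) = C cosh(x/C). The lowest point is y(0) = C cosh(0) = C, and we are told y(0) = 10, so C = 10. Therefore
    y(x) = 10 cosh(x/10),
and at the endpoints
    y(±6) = 10 cosh(6/10).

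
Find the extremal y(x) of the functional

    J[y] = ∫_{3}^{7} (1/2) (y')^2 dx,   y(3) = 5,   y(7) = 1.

The Lagrangian is L = (1/2) (y')^2.
Compute ∂L/∂y = 0, ∂L/∂y' = y'.
The Euler-Lagrange equation d/dx(∂L/∂y') − ∂L/∂y = 0 reduces to
    y'' = 0.
Its general solution is
    y(x) = A x + B,
with A, B fixed by the endpoint conditions.
Applying the endpoint conditions y(3) = 5 and y(7) = 1: solve A·3 + B = 5 and A·7 + B = 1. Subtracting gives A(7 − 3) = 1 − 5, so A = -1, and B = 5 − A·3 = 8. Therefore
    y(x) = -x + 8.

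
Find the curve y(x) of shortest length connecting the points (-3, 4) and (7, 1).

Arc-length functional: J[y] = ∫ sqrt(1 + (y')^2) dx.
Lagrangian L = sqrt(1 + (y')^2) has no explicit y dependence, so ∂L/∂y = 0 and the Euler-Lagrange equation gives
    d/dx( y' / sqrt(1 + (y')^2) ) = 0  ⇒  y' / sqrt(1 + (y')^2) = const.
Hence y' is constant, so y(x) is affine.
Fitting the endpoints (-3, 4) and (7, 1):
    slope m = (1 − 4) / (7 − (-3)) = -3/10,
    intercept c = 4 − m·(-3) = 31/10.
Extremal: y(x) = (-3/10) x + 31/10.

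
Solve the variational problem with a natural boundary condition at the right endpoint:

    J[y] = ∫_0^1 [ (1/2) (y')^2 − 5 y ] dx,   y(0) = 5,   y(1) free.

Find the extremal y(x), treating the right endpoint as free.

The Lagrangian L = (1/2) (y')^2 − 5 y gives
    ∂L/∂y = −5,   ∂L/∂y' = y'.
Euler-Lagrange: d/dx(y') − (−5) = 0, i.e. y'' + 5 = 0, so
    y(x) = −(5/2) x^2 + C1 x + C2.
Fixed left endpoint y(0) = 5 ⇒ C2 = 5.
The right endpoint x = 1 is free, so the natural (transversality) condition is ∂L/∂y' |_{x=1} = 0, i.e. y'(1) = 0.
Compute y'(x) = −5 x + C1, so y'(1) = −5 + C1 = 0 ⇒ C1 = 5.
Therefore the extremal is
    y(x) = −(5/2) x^2 + 5 x + 5.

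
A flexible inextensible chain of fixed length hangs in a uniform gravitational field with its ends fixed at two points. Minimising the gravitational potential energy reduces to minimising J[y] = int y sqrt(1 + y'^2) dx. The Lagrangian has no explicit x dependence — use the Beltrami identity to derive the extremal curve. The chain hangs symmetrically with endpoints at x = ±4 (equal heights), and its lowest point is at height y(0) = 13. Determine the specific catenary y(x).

The Lagrangian L(y, y') = y sqrt(1 + y'^2) has no explicit x dependence, so the Beltrami identity applies:
    L − y' ∂L/∂y' = C.
Compute ∂L/∂y' = y · y' / sqrt(1 + y'^2). Then
    L − y' ∂L/∂y'
    = y sqrt(1 + y'^2) − y · y'^2 / sqrt(1 + y'^2)
    = y (1 + y'^2 − y'^2) / sqrt(1 + y'^2)
    = y / sqrt(1 + y'^2) = C.
Squaring gives y^2 = C^2 (1 + y'^2), i.e.
    y'^2 = y^2 / C^2 − 1.
Separating variables,
    dy / sqrt(y^2 − C^2) = dx / C,
and integrating gives arccosh(y / C) = (x − a)/C, so
    y(x) = C cosh((x − a)/C),
the catenary. The constants C and a are fixed by the two endpoint conditions (and, for the hanging-chain problem, the length constraint selects C).
Now fit the given data. The endpoints x = ±4 are symmetric at equal height, so the catenary is even about its minimum: a = 0 and y(x) = C cosh(x/C). The lowest point is y(0) = C cosh(0) = C, and we are told y(0) = 13, so C = 13. Therefore
    y(x) = 13 cosh(x/13),
and at the endpoints
    y(±4) = 13 cosh(4/13).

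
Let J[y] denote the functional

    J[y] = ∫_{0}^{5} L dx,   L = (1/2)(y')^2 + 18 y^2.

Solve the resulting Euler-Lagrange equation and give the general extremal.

The Lagrangian is L = (1/2)(y')^2 + 18 y^2.
∂L/∂y = 36y.
∂L/∂y' = y'.
The Euler-Lagrange equation d/dx(∂L/∂y') − ∂L/∂y = 0 becomes:
    y'' - 36 y = 0
General solution: y(x) = A e^(6x) + B e^(-6x), where A and B are arbitrary constants fixed by the endpoint conditions.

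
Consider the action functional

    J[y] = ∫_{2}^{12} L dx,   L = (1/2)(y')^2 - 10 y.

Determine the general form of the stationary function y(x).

The Lagrangian is L = (1/2)(y')^2 - 10 y.
∂L/∂y = -10.
∂L/∂y' = y'.
The Euler-Lagrange equation d/dx(∂L/∂y') − ∂L/∂y = 0 becomes:
    y'' + 10 = 0
General solution: y(x) = -5 x^2 + A x + B, where A and B are arbitrary constants fixed by the endpoint conditions.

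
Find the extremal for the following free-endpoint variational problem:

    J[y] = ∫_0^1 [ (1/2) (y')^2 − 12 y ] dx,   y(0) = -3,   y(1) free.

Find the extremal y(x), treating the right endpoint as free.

The Lagrangian L = (1/2) (y')^2 − 12 y gives
    ∂L/∂y = −12,   ∂L/∂y' = y'.
Euler-Lagrange: d/dx(y') − (−12) = 0, i.e. y'' + 12 = 0, so
    y(x) = −(12/2) x^2 + C1 x + C2.
Fixed left endpoint y(0) = -3 ⇒ C2 = -3.
The right endpoint x = 1 is free, so the natural (transversality) condition is ∂L/∂y' |_{x=1} = 0, i.e. y'(1) = 0.
Compute y'(x) = −12 x + C1, so y'(1) = −12 + C1 = 0 ⇒ C1 = 12.
Therefore the extremal is
    y(x) = −6 x^2 + 12 x − 3.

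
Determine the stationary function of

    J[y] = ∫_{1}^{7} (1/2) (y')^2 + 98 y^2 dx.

The Lagrangian is L = (1/2) (y')^2 + 98 y^2.
Compute ∂L/∂y = 196y, ∂L/∂y' = y'.
The Euler-Lagrange equation d/dx(∂L/∂y') − ∂L/∂y = 0 reduces to
    y'' − 196 y = 0.
Its general solution is
    y(x) = A e^(14x) + B e^(−14x),
with A, B fixed by the endpoint conditions.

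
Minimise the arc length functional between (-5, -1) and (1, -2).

Arc-length functional: J[y] = ∫ sqrt(1 + (y')^2) dx.
Lagrangian L = sqrt(1 + (y')^2) has no explicit y dependence, so ∂L/∂y = 0 and the Euler-Lagrange equation gives
    d/dx( y' / sqrt(1 + (y')^2) ) = 0  ⇒  y' / sqrt(1 + (y')^2) = const.
Hence y' is constant, so y(x) is affine.
Fitting the endpoints (-5, -1) and (1, -2):
    slope m = ((-2) − (-1)) / (1 − (-5)) = -1/6,
    intercept c = (-1) − m·(-5) = -11/6.
Extremal: y(x) = (-1/6) x - 11/6.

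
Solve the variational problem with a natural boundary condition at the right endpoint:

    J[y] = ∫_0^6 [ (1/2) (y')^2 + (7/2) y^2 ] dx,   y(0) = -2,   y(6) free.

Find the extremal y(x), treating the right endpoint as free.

The Lagrangian L = (1/2) (y')^2 + (7/2) y^2 gives
    ∂L/∂y = 7 y,   ∂L/∂y' = y'.
Euler-Lagrange: y'' − 7 y = 0.
With k = sqrt(7), the general solution is
    y(x) = A cosh(sqrt(7) x) + B sinh(sqrt(7) x).
Fixed left endpoint y(0) = -2 ⇒ A = -2.
The right endpoint x = 6 is free, so the natural (transversality) condition is ∂L/∂y' |_{x=6} = 0, i.e. y'(6) = 0.
Compute y'(x) = A k sinh(k x) + B k cosh(k x), so
    y'(6) = A k sinh(k·6) + B k cosh(k·6) = 0
    ⇒ B = −A tanh(k·6) = 2 tanh(sqrt(7)·6).
Therefore the extremal is
    y(x) = −2 cosh(sqrt(7) x) + 2 tanh(sqrt(7)·6) sinh(sqrt(7) x).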